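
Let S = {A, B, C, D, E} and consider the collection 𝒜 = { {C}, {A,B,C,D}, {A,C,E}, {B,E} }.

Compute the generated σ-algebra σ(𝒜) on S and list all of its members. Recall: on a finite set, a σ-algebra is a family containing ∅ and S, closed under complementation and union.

Answer: σ(𝒜) = { {}, {A}, {B}, {C}, {D}, {E}, {A,B}, {A,C}, {A,D}, {A,E}, {B,C}, {B,D}, {B,E}, {C,D}, {C,E}, {D,E}, {A,B,C}, {A,B,D}, {A,B,E}, {A,C,D}, {A,C,E}, {A,D,E}, {B,C,D}, {B,C,E}, {B,D,E}, {C,D,E}, {A,B,C,D}, {A,B,C,E}, {A,B,D,E}, {A,C,D,E}, {B,C,D,E}, S }

Derivation:
Take S₀ = 𝒜 ∪ {∅, S} = { {}, {C}, {B,E}, {A,C,E}, {A,B,C,D}, S }.
Iteration 1: +6 →
  {E}  = S∖{A,B,C,D}
  {B,D}  = S∖{A,C,E}
  {A,C,D}  = S∖{B,E}
  {B,C,E}  = {C} ∪ {B,E}
  {A,B,C,E}  = {B,E} ∪ {A,C,E}
  {A,B,D,E}  = S∖{C}
  (now 12)
Iteration 2 (7 new):
  {D}  = S∖{A,B,C,E}
  {A,D}  = S∖{B,C,E}
  {C,E}  = {E} ∪ {C}
  {B,C,D}  = {C} ∪ {B,D}
  {B,D,E}  = {B,E} ∪ {B,D}
  {A,C,D,E}  = {A,C,E} ∪ {A,C,D}
  {B,C,D,E}  = {B,C,E} ∪ {B,D}
  (now 19)
Iteration 3: +9 →
  {A}  = S∖{B,C,D,E}
  {B}  = S∖{A,C,D,E}
  {A,C}  = S∖{B,D,E}
  {A,E}  = S∖{B,C,D}
  {C,D}  = {C} ∪ {D}
  {D,E}  = {E} ∪ {D}
  {A,B,D}  = S∖{C,E}
  {A,D,E}  = {A,D} ∪ {E}
  {C,D,E}  = {C,E} ∪ {D}
  (now 28)
Iteration 4. New:
  {A,B}  = S∖{C,D,E}
  {B,C}  = S∖{A,D,E}
  {A,B,C}  = S∖{D,E}
  {A,B,E}  = S∖{C,D}
  (now 32)
Iteration 5: stable.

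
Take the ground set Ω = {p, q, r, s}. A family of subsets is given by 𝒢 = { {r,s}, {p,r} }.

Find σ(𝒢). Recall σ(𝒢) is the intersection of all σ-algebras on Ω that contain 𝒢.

Answer: σ(𝒢) = { {}, {p}, {q}, {r}, {s}, {p,q}, {p,r}, {p,s}, {q,r}, {q,s}, {r,s}, {p,q,r}, {p,q,s}, {p,r,s}, {q,r,s}, Ω }

Working:
Initial family (4 sets): { {}, {p,r}, {r,s}, Ω }.
Iteration 1. New:
  {p,q}  = complement {r,s}
  {q,s}  = complement {p,r}
  {p,r,s}  = {p,r} ∪ {r,s}
  (now 7)
Iteration 2. New:
  {q}  = complement {p,r,s}
  {p,q,r}  = {p,q} ∪ {p,r}
  {p,q,s}  = {p,q} ∪ {q,s}
  {q,r,s}  = {r,s} ∪ {q,s}
  (now 11)
Iteration 3: +3 →
  {p}  = complement {q,r,s}
  {r}  = complement {p,q,s}
  {s}  = complement {p,q,r}
  (now 14)
Iteration 4 adds 2:
  {p,s}  = {s} ∪ {p}
  {q,r}  = {r} ∪ {q}
  (now 16)
Iteration 5: no new sets; the family is a σ-algebra.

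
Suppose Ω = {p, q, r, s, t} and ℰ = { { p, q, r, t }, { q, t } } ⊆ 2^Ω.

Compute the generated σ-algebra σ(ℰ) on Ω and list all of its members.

σ(ℰ) = { {  }, { s }, { p, r }, { q, t }, { p, r, s }, { q, s, t }, { p, q, r, t }, Ω }

Derivation:
Take S₀ = ℰ ∪ {∅, Ω} = { {  }, { q, t }, { p, q, r, t }, Ω }.
Round 1. New:
  { s }  = Ω∖{ p, q, r, t }
  { p, r, s }  = Ω∖{ q, t }
  [6 total]
Round 2 (1 new):
  { q, s, t }  = { q, t } ∪ { s }
  [7 total]
Round 3. New:
  { p, r }  = Ω∖{ q, s, t }
  [8 total]
Round 4: closed — nothing new.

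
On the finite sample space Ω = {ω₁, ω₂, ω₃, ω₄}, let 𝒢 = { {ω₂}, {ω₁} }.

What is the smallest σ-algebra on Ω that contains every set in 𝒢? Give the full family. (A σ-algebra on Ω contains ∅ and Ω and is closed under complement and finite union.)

σ(𝒢) = { {}, {ω₁}, {ω₂}, {ω₁,ω₂}, {ω₃,ω₄}, {ω₁,ω₃,ω₄}, {ω₂,ω₃,ω₄}, Ω }

Derivation:
Begin from { {}, {ω₁}, {ω₂}, Ω } (that is, 𝒢 plus ∅ and Ω).
Step 1 (3 new):
  {ω₁,ω₂}  = {ω₂} ∪ {ω₁}
  {ω₁,ω₃,ω₄}  = Ω∖{ω₂}
  {ω₂,ω₃,ω₄}  = Ω∖{ω₁}
Step 2 (1 new):
  {ω₃,ω₄}  = Ω∖{ω₁,ω₂}
Step 3: already closed under ᶜ and ∪.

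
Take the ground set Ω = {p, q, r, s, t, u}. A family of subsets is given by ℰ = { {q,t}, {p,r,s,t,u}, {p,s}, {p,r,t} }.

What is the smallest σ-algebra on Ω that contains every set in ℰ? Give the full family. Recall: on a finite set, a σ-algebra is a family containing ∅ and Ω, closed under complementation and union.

Start: ℰ ∪ {∅, Ω} = { {}, {p,s}, {q,t}, {p,r,t}, {p,r,s,t,u}, Ω }.
Step 1: +7 →
  {q}  = Ω∖{p,r,s,t,u}
  {q,s,u}  = Ω∖{p,r,t}
  {p,q,r,t}  = {q,t} ∪ {p,r,t}
  {p,q,s,t}  = {q,t} ∪ {p,s}
  {p,r,s,t}  = {p,s} ∪ {p,r,t}
  {p,r,s,u}  = Ω∖{q,t}
  {q,r,t,u}  = Ω∖{p,s}
Step 2 adds 11:
  {q,u}  = Ω∖{p,r,s,t}
  {r,u}  = Ω∖{p,q,s,t}
  {s,u}  = Ω∖{p,q,r,t}
  {p,q,s}  = {q} ∪ {p,s}
  {p,q,s,u}  = {q,s,u} ∪ {p,s}
  {q,s,t,u}  = {q,s,u} ∪ {q,t}
  {p,q,r,s,t}  = {q,t} ∪ {p,r,s,t}
  {p,q,r,s,u}  = {q,s,u} ∪ {p,r,s,u}
  {p,q,r,t,u}  = {p,r,t} ∪ {q,r,t,u}
  {p,q,s,t,u}  = {q,s,u} ∪ {p,q,s,t}
  {q,r,s,t,u}  = {q,s,u} ∪ {q,r,t,u}
Step 3: 14 new —
  {p}  = Ω∖{q,r,s,t,u}
  {r}  = Ω∖{p,q,s,t,u}
  {s}  = Ω∖{p,q,r,t,u}
  {t}  = Ω∖{p,q,r,s,u}
  {u}  = Ω∖{p,q,r,s,t}
  {p,r}  = Ω∖{q,s,t,u}
  {r,t}  = Ω∖{p,q,s,u}
  {p,s,u}  = {p,s} ∪ {s,u}
  {q,r,u}  = {q} ∪ {r,u}
  {q,t,u}  = {q,t} ∪ {q,u}
  {r,s,u}  = {s,u} ∪ {r,u}
  {r,t,u}  = Ω∖{p,q,s}
  {p,r,t,u}  = {p,r,t} ∪ {r,u}
  {q,r,s,u}  = {q,s,u} ∪ {r,u}
Step 4 adds 23:
  {p,q}  = {q} ∪ {p}
  {p,t}  = Ω∖{q,r,s,u}
  {p,u}  = {p} ∪ {u}
  {q,r}  = {q} ∪ {r}
  {q,s}  = Ω∖{p,r,t,u}
  {r,s}  = {r} ∪ {s}
  {s,t}  = {s} ∪ {t}
  {t,u}  = {u} ∪ {t}
  {p,q,r}  = {q} ∪ {p,r}
  {p,q,t}  = Ω∖{r,s,u}
  {p,q,u}  = {q,u} ∪ {p}
  {p,r,s}  = Ω∖{q,t,u}
  {p,r,u}  = {p,r} ∪ {r,u}
  {p,s,t}  = Ω∖{q,r,u}
  {q,r,t}  = Ω∖{p,s,u}
  {q,s,t}  = {s} ∪ {q,t}
  {r,s,t}  = {r,t} ∪ {s}
  {s,t,u}  = {s,u} ∪ {t}
  {p,q,r,s}  = {p,r} ∪ {p,q,s}
  {p,q,r,u}  = {p,r} ∪ {q,r,u}
  {p,q,t,u}  = {p} ∪ {q,t,u}
  {p,s,t,u}  = {p,s,u} ∪ {t}
  {r,s,t,u}  = {r,t} ∪ {r,s,u}
Step 5 adds 3:
  {p,t,u}  = {t,u} ∪ {p,u}
  {q,r,s}  = {r,s} ∪ {q}
  {q,r,s,t}  = Ω∖{p,u}
Step 6: closed — nothing new.

σ(ℰ) = { {}, {p}, {q}, {r}, {s}, {t}, {u}, {p,q}, {p,r}, {p,s}, {p,t}, {p,u}, {q,r}, {q,s}, {q,t}, {q,u}, {r,s}, {r,t}, {r,u}, {s,t}, {s,u}, {t,u}, {p,q,r}, {p,q,s}, {p,q,t}, {p,q,u}, {p,r,s}, {p,r,t}, {p,r,u}, {p,s,t}, {p,s,u}, {p,t,u}, {q,r,s}, {q,r,t}, {q,r,u}, {q,s,t}, {q,s,u}, {q,t,u}, {r,s,t}, {r,s,u}, {r,t,u}, {s,t,u}, {p,q,r,s}, {p,q,r,t}, {p,q,r,u}, {p,q,s,t}, {p,q,s,u}, {p,q,t,u}, {p,r,s,t}, {p,r,s,u}, {p,r,t,u}, {p,s,t,u}, {q,r,s,t}, {q,r,s,u}, {q,r,t,u}, {q,s,t,u}, {r,s,t,u}, {p,q,r,s,t}, {p,q,r,s,u}, {p,q,r,t,u}, {p,q,s,t,u}, {p,r,s,t,u}, {q,r,s,t,u}, Ω }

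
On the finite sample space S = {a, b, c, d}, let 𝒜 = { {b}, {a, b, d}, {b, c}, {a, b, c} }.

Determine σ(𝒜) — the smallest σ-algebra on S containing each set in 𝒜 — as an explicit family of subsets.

Answer: σ(𝒜) = { {}, {a}, {b}, {c}, {d}, {a, b}, {a, c}, {a, d}, {b, c}, {b, d}, {c, d}, {a, b, c}, {a, b, d}, {a, c, d}, {b, c, d}, S }

Working:
Take S₀ = 𝒜 ∪ {∅, S} = { {}, {b}, {b, c}, {a, b, c}, {a, b, d}, S }.
Pass 1 (4 new):
  {c}  = ᶜ of {a, b, d}
  {d}  = ᶜ of {a, b, c}
  {a, d}  = ᶜ of {b, c}
  {a, c, d}  = ᶜ of {b}
  |family| = 10
Pass 2: +3 →
  {b, d}  = {b} ∪ {d}
  {c, d}  = {c} ∪ {d}
  {b, c, d}  = {b, c} ∪ {d}
  |family| = 13
Pass 3 (3 new):
  {a}  = ᶜ of {b, c, d}
  {a, b}  = ᶜ of {c, d}
  {a, c}  = ᶜ of {b, d}
  |family| = 16
Pass 4: no new sets; the family is a σ-algebra.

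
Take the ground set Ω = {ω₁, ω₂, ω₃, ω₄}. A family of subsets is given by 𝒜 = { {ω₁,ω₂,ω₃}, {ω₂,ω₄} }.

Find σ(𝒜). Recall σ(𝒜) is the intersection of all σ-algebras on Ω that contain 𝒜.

Answer: σ(𝒜) = { {}, {ω₂}, {ω₄}, {ω₁,ω₃}, {ω₂,ω₄}, {ω₁,ω₂,ω₃}, {ω₁,ω₃,ω₄}, Ω }

Trace:
Start: 𝒜 ∪ {∅, Ω} = { {}, {ω₂,ω₄}, {ω₁,ω₂,ω₃}, Ω }.
Pass 1. New:
  {ω₄}  = ᶜ of {ω₁,ω₂,ω₃}
  {ω₁,ω₃}  = ᶜ of {ω₂,ω₄}
Pass 2: +1 →
  {ω₁,ω₃,ω₄}  = {ω₁,ω₃} ∪ {ω₄}
Pass 3 (1 new):
  {ω₂}  = ᶜ of {ω₁,ω₃,ω₄}
Pass 4: closed — nothing new.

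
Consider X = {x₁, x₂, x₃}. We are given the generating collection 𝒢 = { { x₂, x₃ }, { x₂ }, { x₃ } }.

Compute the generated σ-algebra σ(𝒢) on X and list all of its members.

Start: 𝒢 ∪ {∅, X} = { {  }, { x₂ }, { x₃ }, { x₂, x₃ }, X }.
Iteration 1. New:
  { x₁ }  = X∖{ x₂, x₃ }
  { x₁, x₂ }  = X∖{ x₃ }
  { x₁, x₃ }  = X∖{ x₂ }
  — 8 sets.
After Iteration 2 the family is unchanged; done.

σ(𝒢) = { {  }, { x₁ }, { x₂ }, { x₃ }, { x₁, x₂ }, { x₁, x₃ }, { x₂, x₃ }, X }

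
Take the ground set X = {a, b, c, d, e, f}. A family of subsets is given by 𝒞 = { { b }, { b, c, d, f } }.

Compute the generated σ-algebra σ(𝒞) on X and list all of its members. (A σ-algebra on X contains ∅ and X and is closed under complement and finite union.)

σ(𝒞) (8 sets): { {  }, { b }, { a, e }, { a, b, e }, { c, d, f }, { b, c, d, f }, { a, c, d, e, f }, X }

Check:
Begin from { {  }, { b }, { b, c, d, f }, X } (that is, 𝒞 plus ∅ and X).
Pass 1 adds 2:
  { a, e }  = { b, c, d, f }ᶜ
  { a, c, d, e, f }  = { b }ᶜ
  (now 6)
Pass 2. New:
  { a, b, e }  = { a, e } ∪ { b }
  (now 7)
Pass 3: +1 →
  { c, d, f }  = { a, b, e }ᶜ
  (now 8)
Pass 4 adds nothing — fixpoint reached.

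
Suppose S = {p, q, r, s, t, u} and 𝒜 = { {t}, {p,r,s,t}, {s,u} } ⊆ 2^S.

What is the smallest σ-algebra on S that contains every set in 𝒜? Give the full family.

σ(𝒜) = { {}, {q}, {s}, {t}, {u}, {p,r}, {q,s}, {q,t}, {q,u}, {s,t}, {s,u}, {t,u}, {p,q,r}, {p,r,s}, {p,r,t}, {p,r,u}, {q,s,t}, {q,s,u}, {q,t,u}, {s,t,u}, {p,q,r,s}, {p,q,r,t}, {p,q,r,u}, {p,r,s,t}, {p,r,s,u}, {p,r,t,u}, {q,s,t,u}, {p,q,r,s,t}, {p,q,r,s,u}, {p,q,r,t,u}, {p,r,s,t,u}, S }

Trace:
Start: 𝒜 ∪ {∅, S} = { {}, {t}, {s,u}, {p,r,s,t}, S }.
Iteration 1: 5 new —
  {q,u}  = {p,r,s,t}ᶜ
  {s,t,u}  = {s,u} ∪ {t}
  {p,q,r,t}  = {s,u}ᶜ
  {p,q,r,s,u}  = {t}ᶜ
  {p,r,s,t,u}  = {p,r,s,t} ∪ {s,u}
  (now 10)
Iteration 2: 7 new —
  {q}  = {p,r,s,t,u}ᶜ
  {p,q,r}  = {s,t,u}ᶜ
  {q,s,u}  = {q,u} ∪ {s,u}
  {q,t,u}  = {q,u} ∪ {t}
  {q,s,t,u}  = {q,u} ∪ {s,t,u}
  {p,q,r,s,t}  = {p,r,s,t} ∪ {p,q,r,t}
  {p,q,r,t,u}  = {q,u} ∪ {p,q,r,t}
  (now 17)
Iteration 3. New:
  {s}  = {p,q,r,t,u}ᶜ
  {u}  = {p,q,r,s,t}ᶜ
  {p,r}  = {q,s,t,u}ᶜ
  {q,t}  = {q} ∪ {t}
  {p,r,s}  = {q,t,u}ᶜ
  {p,r,t}  = {q,s,u}ᶜ
  {p,q,r,u}  = {p,q,r} ∪ {q,u}
  (now 24)
Iteration 4 adds 8:
  {q,s}  = {q} ∪ {s}
  {s,t}  = {p,q,r,u}ᶜ
  {t,u}  = {u} ∪ {t}
  {p,r,u}  = {u} ∪ {p,r}
  {q,s,t}  = {q,t} ∪ {s}
  {p,q,r,s}  = {p,q,r} ∪ {p,r,s}
  {p,r,s,u}  = {q,t}ᶜ
  {p,r,t,u}  = {p,r,t} ∪ {u}
  (now 32)
Iteration 5: already closed under ᶜ and ∪.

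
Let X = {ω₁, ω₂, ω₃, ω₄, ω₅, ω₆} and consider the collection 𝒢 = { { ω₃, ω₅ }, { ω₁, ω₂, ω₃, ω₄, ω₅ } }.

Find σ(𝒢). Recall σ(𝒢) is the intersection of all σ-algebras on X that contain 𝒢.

σ(𝒢) = { ∅, { ω₆ }, { ω₃, ω₅ }, { ω₁, ω₂, ω₄ }, { ω₃, ω₅, ω₆ }, { ω₁, ω₂, ω₄, ω₆ }, { ω₁, ω₂, ω₃, ω₄, ω₅ }, X }

Working:
Begin from { ∅, { ω₃, ω₅ }, { ω₁, ω₂, ω₃, ω₄, ω₅ }, X } (that is, 𝒢 plus ∅ and X).
Iteration 1 adds 2:
  { ω₆ }  = ᶜ of { ω₁, ω₂, ω₃, ω₄, ω₅ }
  { ω₁, ω₂, ω₄, ω₆ }  = ᶜ of { ω₃, ω₅ }
  — 6 sets.
Iteration 2: 1 new —
  { ω₃, ω₅, ω₆ }  = { ω₃, ω₅ } ∪ { ω₆ }
  — 7 sets.
Iteration 3. New:
  { ω₁, ω₂, ω₄ }  = ᶜ of { ω₃, ω₅, ω₆ }
  — 8 sets.
After Iteration 4 the family is unchanged; done.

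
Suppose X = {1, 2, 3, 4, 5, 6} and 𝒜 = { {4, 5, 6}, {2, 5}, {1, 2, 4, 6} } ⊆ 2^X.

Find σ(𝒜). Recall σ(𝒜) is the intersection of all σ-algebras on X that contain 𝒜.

Take S₀ = 𝒜 ∪ {∅, X} = { {}, {2, 5}, {4, 5, 6}, {1, 2, 4, 6}, X }.
Step 1: 5 new —
  {3, 5}  = ᶜ of {1, 2, 4, 6}
  {1, 2, 3}  = ᶜ of {4, 5, 6}
  {1, 3, 4, 6}  = ᶜ of {2, 5}
  {2, 4, 5, 6}  = {2, 5} ∪ {4, 5, 6}
  {1, 2, 4, 5, 6}  = {2, 5} ∪ {1, 2, 4, 6}
  (now 10)
Step 2 adds 8:
  {3}  = ᶜ of {1, 2, 4, 5, 6}
  {1, 3}  = ᶜ of {2, 4, 5, 6}
  {2, 3, 5}  = {2, 5} ∪ {3, 5}
  {1, 2, 3, 5}  = {2, 5} ∪ {1, 2, 3}
  {3, 4, 5, 6}  = {3, 5} ∪ {4, 5, 6}
  {1, 2, 3, 4, 6}  = {1, 2, 4, 6} ∪ {1, 2, 3}
  {1, 3, 4, 5, 6}  = {1, 3, 4, 6} ∪ {3, 5}
  {2, 3, 4, 5, 6}  = {2, 4, 5, 6} ∪ {3, 5}
  (now 18)
Step 3 adds 7:
  {1}  = ᶜ of {2, 3, 4, 5, 6}
  {2}  = ᶜ of {1, 3, 4, 5, 6}
  {5}  = ᶜ of {1, 2, 3, 4, 6}
  {1, 2}  = ᶜ of {3, 4, 5, 6}
  {4, 6}  = ᶜ of {1, 2, 3, 5}
  {1, 3, 5}  = {1, 3} ∪ {3, 5}
  {1, 4, 6}  = ᶜ of {2, 3, 5}
  (now 25)
Step 4: +6 →
  {1, 5}  = {5} ∪ {1}
  {2, 3}  = {2} ∪ {3}
  {1, 2, 5}  = {2, 5} ∪ {1, 2}
  {2, 4, 6}  = ᶜ of {1, 3, 5}
  {3, 4, 6}  = {3} ∪ {4, 6}
  {1, 4, 5, 6}  = {1, 4, 6} ∪ {5}
  (now 31)
Step 5: 1 new —
  {2, 3, 4, 6}  = ᶜ of {1, 5}
  (now 32)
After Step 6 the family is unchanged; done.

Hence σ(𝒜) has 32 members: { {}, {1}, {2}, {3}, {5}, {1, 2}, {1, 3}, {1, 5}, {2, 3}, {2, 5}, {3, 5}, {4, 6}, {1, 2, 3}, {1, 2, 5}, {1, 3, 5}, {1, 4, 6}, {2, 3, 5}, {2, 4, 6}, {3, 4, 6}, {4, 5, 6}, {1, 2, 3, 5}, {1, 2, 4, 6}, {1, 3, 4, 6}, {1, 4, 5, 6}, {2, 3, 4, 6}, {2, 4, 5, 6}, {3, 4, 5, 6}, {1, 2, 3, 4, 6}, {1, 2, 4, 5, 6}, {1, 3, 4, 5, 6}, {2, 3, 4, 5, 6}, X }.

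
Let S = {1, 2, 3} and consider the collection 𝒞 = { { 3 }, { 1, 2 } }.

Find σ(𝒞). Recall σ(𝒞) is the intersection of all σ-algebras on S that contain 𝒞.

σ(𝒞) = { {  }, { 3 }, { 1, 2 }, S }

Working:
Seed the family with 𝒞 together with ∅ and S: { {  }, { 3 }, { 1, 2 }, S }.
Round 1: stable.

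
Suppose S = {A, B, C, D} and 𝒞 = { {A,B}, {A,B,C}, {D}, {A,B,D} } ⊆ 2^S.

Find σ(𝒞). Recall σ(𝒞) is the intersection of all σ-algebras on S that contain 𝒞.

σ(𝒞) = { {}, {C}, {D}, {A,B}, {C,D}, {A,B,C}, {A,B,D}, S }

Working:
Begin from { {}, {D}, {A,B}, {A,B,C}, {A,B,D}, S } (that is, 𝒞 plus ∅ and S).
Round 1: 2 new —
  {C}  = ᶜ of {A,B,D}
  {C,D}  = ᶜ of {A,B}
  [8 total]
Round 2: closed — nothing new.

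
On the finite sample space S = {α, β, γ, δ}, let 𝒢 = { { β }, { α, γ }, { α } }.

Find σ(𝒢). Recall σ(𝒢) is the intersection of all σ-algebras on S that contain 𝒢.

Initial family (5 sets): { {  }, { α }, { β }, { α, γ }, S }.
Round 1: 5 new —
  { α, β }  = { β } ∪ { α }
  { β, δ }  = ᶜ of { α, γ }
  { α, β, γ }  = { α, γ } ∪ { β }
  { α, γ, δ }  = ᶜ of { β }
  { β, γ, δ }  = ᶜ of { α }
  [10 total]
Round 2. New:
  { δ }  = ᶜ of { α, β, γ }
  { γ, δ }  = ᶜ of { α, β }
  { α, β, δ }  = { α, β } ∪ { β, δ }
  [13 total]
Round 3 (2 new):
  { γ }  = ᶜ of { α, β, δ }
  { α, δ }  = { δ } ∪ { α }
  [15 total]
Round 4 (1 new):
  { β, γ }  = ᶜ of { α, δ }
  [16 total]
Round 5: stable.

Therefore σ(𝒢) = { {  }, { α }, { β }, { γ }, { δ }, { α, β }, { α, γ }, { α, δ }, { β, γ }, { β, δ }, { γ, δ }, { α, β, γ }, { α, β, δ }, { α, γ, δ }, { β, γ, δ }, S } (|σ(𝒢)| = 16).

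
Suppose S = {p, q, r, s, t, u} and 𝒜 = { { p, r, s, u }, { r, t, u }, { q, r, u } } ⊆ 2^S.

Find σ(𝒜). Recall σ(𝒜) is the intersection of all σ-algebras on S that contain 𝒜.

σ(𝒜) = { {  }, { q }, { t }, { p, s }, { q, t }, { r, u }, { p, q, s }, { p, s, t }, { q, r, u }, { r, t, u }, { p, q, s, t }, { p, r, s, u }, { q, r, t, u }, { p, q, r, s, u }, { p, r, s, t, u }, S }

Derivation:
Start: 𝒜 ∪ {∅, S} = { {  }, { q, r, u }, { r, t, u }, { p, r, s, u }, S }.
Pass 1. New:
  { q, t }  = { p, r, s, u }ᶜ
  { p, q, s }  = { r, t, u }ᶜ
  { p, s, t }  = { q, r, u }ᶜ
  { q, r, t, u }  = { r, t, u } ∪ { q, r, u }
  { p, q, r, s, u }  = { p, r, s, u } ∪ { q, r, u }
  { p, r, s, t, u }  = { r, t, u } ∪ { p, r, s, u }
  [11 total]
Pass 2 (4 new):
  { q }  = { p, r, s, t, u }ᶜ
  { t }  = { p, q, r, s, u }ᶜ
  { p, s }  = { q, r, t, u }ᶜ
  { p, q, s, t }  = { p, s, t } ∪ { q, t }
  [15 total]
Pass 3 adds 1:
  { r, u }  = { p, q, s, t }ᶜ
  [16 total]
Pass 4: no new sets; the family is a σ-algebra.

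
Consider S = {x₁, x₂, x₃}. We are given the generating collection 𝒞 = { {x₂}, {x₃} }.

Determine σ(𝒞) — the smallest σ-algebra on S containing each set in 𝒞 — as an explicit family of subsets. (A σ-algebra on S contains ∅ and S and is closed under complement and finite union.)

Begin from { ∅, {x₂}, {x₃}, S } (that is, 𝒞 plus ∅ and S).
Pass 1: 3 new —
  {x₁,x₂}  = ᶜ of {x₃}
  {x₁,x₃}  = ᶜ of {x₂}
  {x₂,x₃}  = {x₃} ∪ {x₂}
  (now 7)
Pass 2 adds 1:
  {x₁}  = ᶜ of {x₂,x₃}
  (now 8)
Pass 3: no new sets; the family is a σ-algebra.

Hence σ(𝒞) has 8 members: { ∅, {x₁}, {x₂}, {x₃}, {x₁,x₂}, {x₁,x₃}, {x₂,x₃}, S }.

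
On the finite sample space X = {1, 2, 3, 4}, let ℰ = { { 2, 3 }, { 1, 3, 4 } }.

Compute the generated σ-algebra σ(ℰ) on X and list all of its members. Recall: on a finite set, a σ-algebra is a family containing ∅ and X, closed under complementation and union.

Take S₀ = ℰ ∪ {∅, X} = { ∅, { 2, 3 }, { 1, 3, 4 }, X }.
Iteration 1 (2 new):
  { 2 }  = ᶜ of { 1, 3, 4 }
  { 1, 4 }  = ᶜ of { 2, 3 }
Iteration 2: 1 new —
  { 1, 2, 4 }  = { 1, 4 } ∪ { 2 }
Iteration 3 adds 1:
  { 3 }  = ᶜ of { 1, 2, 4 }
Iteration 4: no new sets; the family is a σ-algebra.

σ(ℰ) = { ∅, { 2 }, { 3 }, { 1, 4 }, { 2, 3 }, { 1, 2, 4 }, { 1, 3, 4 }, X }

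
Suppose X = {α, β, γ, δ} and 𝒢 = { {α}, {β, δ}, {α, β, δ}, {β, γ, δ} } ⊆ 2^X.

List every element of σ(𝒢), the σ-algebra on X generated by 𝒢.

|σ(𝒢)| = 8.  σ(𝒢) = { {}, {α}, {γ}, {α, γ}, {β, δ}, {α, β, δ}, {β, γ, δ}, X }

Trace:
Take S₀ = 𝒢 ∪ {∅, X} = { {}, {α}, {β, δ}, {α, β, δ}, {β, γ, δ}, X }.
Pass 1 (2 new):
  {γ}  = ᶜ of {α, β, δ}
  {α, γ}  = ᶜ of {β, δ}
  (now 8)
Pass 2: no new sets; the family is a σ-algebra.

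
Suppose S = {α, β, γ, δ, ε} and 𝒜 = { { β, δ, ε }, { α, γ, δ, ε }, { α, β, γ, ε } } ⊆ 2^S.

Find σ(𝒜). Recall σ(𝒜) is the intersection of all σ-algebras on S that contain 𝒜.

Seed the family with 𝒜 together with ∅ and S: { {}, { β, δ, ε }, { α, β, γ, ε }, { α, γ, δ, ε }, S }.
Round 1. New:
  { β }  = { α, γ, δ, ε }ᶜ
  { δ }  = { α, β, γ, ε }ᶜ
  { α, γ }  = { β, δ, ε }ᶜ
  |family| = 8
Round 2: +3 →
  { β, δ }  = { δ } ∪ { β }
  { α, β, γ }  = { β } ∪ { α, γ }
  { α, γ, δ }  = { δ } ∪ { α, γ }
  |family| = 11
Round 3 adds 4:
  { β, ε }  = { α, γ, δ }ᶜ
  { δ, ε }  = { α, β, γ }ᶜ
  { α, γ, ε }  = { β, δ }ᶜ
  { α, β, γ, δ }  = { α, γ, δ } ∪ { α, β, γ }
  |family| = 15
Round 4 adds 1:
  { ε }  = { α, β, γ, δ }ᶜ
  |family| = 16
Round 5: closed — nothing new.

|σ(𝒜)| = 16.  σ(𝒜) = { {}, { β }, { δ }, { ε }, { α, γ }, { β, δ }, { β, ε }, { δ, ε }, { α, β, γ }, { α, γ, δ }, { α, γ, ε }, { β, δ, ε }, { α, β, γ, δ }, { α, β, γ, ε }, { α, γ, δ, ε }, S }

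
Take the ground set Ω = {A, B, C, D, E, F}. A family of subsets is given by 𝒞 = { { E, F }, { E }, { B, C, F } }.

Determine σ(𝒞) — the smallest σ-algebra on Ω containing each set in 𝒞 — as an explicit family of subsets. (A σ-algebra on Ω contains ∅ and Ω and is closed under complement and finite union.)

Begin from { ∅, { E }, { E, F }, { B, C, F }, Ω } (that is, 𝒞 plus ∅ and Ω).
Iteration 1: +4 →
  { A, D, E }  = ᶜ of { B, C, F }
  { A, B, C, D }  = ᶜ of { E, F }
  { B, C, E, F }  = { E, F } ∪ { B, C, F }
  { A, B, C, D, F }  = ᶜ of { E }
  — 9 sets.
Iteration 2: 3 new —
  { A, D }  = ᶜ of { B, C, E, F }
  { A, D, E, F }  = { A, D, E } ∪ { E, F }
  { A, B, C, D, E }  = { A, D, E } ∪ { A, B, C, D }
  — 12 sets.
Iteration 3 (2 new):
  { F }  = ᶜ of { A, B, C, D, E }
  { B, C }  = ᶜ of { A, D, E, F }
  — 14 sets.
Iteration 4 (2 new):
  { A, D, F }  = { A, D } ∪ { F }
  { B, C, E }  = { B, C } ∪ { E }
  — 16 sets.
Iteration 5: already closed under ᶜ and ∪.

Therefore σ(𝒞) = { ∅, { E }, { F }, { A, D }, { B, C }, { E, F }, { A, D, E }, { A, D, F }, { B, C, E }, { B, C, F }, { A, B, C, D }, { A, D, E, F }, { B, C, E, F }, { A, B, C, D, E }, { A, B, C, D, F }, Ω } (|σ(𝒞)| = 16).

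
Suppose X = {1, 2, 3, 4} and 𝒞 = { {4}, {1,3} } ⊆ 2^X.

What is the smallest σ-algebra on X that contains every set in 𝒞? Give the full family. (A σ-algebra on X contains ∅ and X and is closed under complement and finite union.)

Begin from { ∅, {4}, {1,3}, X } (that is, 𝒞 plus ∅ and X).
Pass 1 adds 3:
  {2,4}  = X∖{1,3}
  {1,2,3}  = X∖{4}
  {1,3,4}  = {1,3} ∪ {4}
  |family| = 7
Pass 2 (1 new):
  {2}  = X∖{1,3,4}
  |family| = 8
Pass 3: no new sets; the family is a σ-algebra.

σ(𝒞) = { ∅, {2}, {4}, {1,3}, {2,4}, {1,2,3}, {1,3,4}, X }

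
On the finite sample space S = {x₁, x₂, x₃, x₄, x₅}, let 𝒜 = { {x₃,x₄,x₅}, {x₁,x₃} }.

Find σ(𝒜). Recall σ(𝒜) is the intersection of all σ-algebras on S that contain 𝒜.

Seed the family with 𝒜 together with ∅ and S: { {}, {x₁,x₃}, {x₃,x₄,x₅}, S }.
Pass 1. New:
  {x₁,x₂}  = S∖{x₃,x₄,x₅}
  {x₂,x₄,x₅}  = S∖{x₁,x₃}
  {x₁,x₃,x₄,x₅}  = {x₁,x₃} ∪ {x₃,x₄,x₅}
Pass 2: +4 →
  {x₂}  = S∖{x₁,x₃,x₄,x₅}
  {x₁,x₂,x₃}  = {x₁,x₂} ∪ {x₁,x₃}
  {x₁,x₂,x₄,x₅}  = {x₁,x₂} ∪ {x₂,x₄,x₅}
  {x₂,x₃,x₄,x₅}  = {x₃,x₄,x₅} ∪ {x₂,x₄,x₅}
Pass 3: +3 →
  {x₁}  = S∖{x₂,x₃,x₄,x₅}
  {x₃}  = S∖{x₁,x₂,x₄,x₅}
  {x₄,x₅}  = S∖{x₁,x₂,x₃}
Pass 4 adds 2:
  {x₂,x₃}  = {x₃} ∪ {x₂}
  {x₁,x₄,x₅}  = {x₄,x₅} ∪ {x₁}
After Pass 5 the family is unchanged; done.

Hence σ(𝒜) has 16 members: { {}, {x₁}, {x₂}, {x₃}, {x₁,x₂}, {x₁,x₃}, {x₂,x₃}, {x₄,x₅}, {x₁,x₂,x₃}, {x₁,x₄,x₅}, {x₂,x₄,x₅}, {x₃,x₄,x₅}, {x₁,x₂,x₄,x₅}, {x₁,x₃,x₄,x₅}, {x₂,x₃,x₄,x₅}, S }.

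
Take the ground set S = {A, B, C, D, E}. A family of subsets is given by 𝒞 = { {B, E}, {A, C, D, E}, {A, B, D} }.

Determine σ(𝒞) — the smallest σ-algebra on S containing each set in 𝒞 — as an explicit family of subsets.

Initial family (5 sets): { {}, {B, E}, {A, B, D}, {A, C, D, E}, S }.
Step 1: +4 →
  {B}  = complement {A, C, D, E}
  {C, E}  = complement {A, B, D}
  {A, C, D}  = complement {B, E}
  {A, B, D, E}  = {B, E} ∪ {A, B, D}
  [9 total]
Step 2: +3 →
  {C}  = complement {A, B, D, E}
  {B, C, E}  = {B, E} ∪ {C, E}
  {A, B, C, D}  = {B} ∪ {A, C, D}
  [12 total]
Step 3. New:
  {E}  = complement {A, B, C, D}
  {A, D}  = complement {B, C, E}
  {B, C}  = {C} ∪ {B}
  [15 total]
Step 4. New:
  {A, D, E}  = complement {B, C}
  [16 total]
Step 5: no new sets; the family is a σ-algebra.

|σ(𝒞)| = 16.  σ(𝒞) = { {}, {B}, {C}, {E}, {A, D}, {B, C}, {B, E}, {C, E}, {A, B, D}, {A, C, D}, {A, D, E}, {B, C, E}, {A, B, C, D}, {A, B, D, E}, {A, C, D, E}, S }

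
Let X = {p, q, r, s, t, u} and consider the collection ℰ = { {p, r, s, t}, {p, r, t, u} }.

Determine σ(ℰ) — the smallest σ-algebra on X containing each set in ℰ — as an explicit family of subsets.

Take S₀ = ℰ ∪ {∅, X} = { {}, {p, r, s, t}, {p, r, t, u}, X }.
Pass 1 (3 new):
  {q, s}  = ᶜ of {p, r, t, u}
  {q, u}  = ᶜ of {p, r, s, t}
  {p, r, s, t, u}  = {p, r, s, t} ∪ {p, r, t, u}
  [7 total]
Pass 2. New:
  {q}  = ᶜ of {p, r, s, t, u}
  {q, s, u}  = {q, u} ∪ {q, s}
  {p, q, r, s, t}  = {p, r, s, t} ∪ {q, s}
  {p, q, r, t, u}  = {p, r, t, u} ∪ {q, u}
  [11 total]
Pass 3. New:
  {s}  = ᶜ of {p, q, r, t, u}
  {u}  = ᶜ of {p, q, r, s, t}
  {p, r, t}  = ᶜ of {q, s, u}
  [14 total]
Pass 4 adds 2:
  {s, u}  = {s} ∪ {u}
  {p, q, r, t}  = {p, r, t} ∪ {q}
  [16 total]
Pass 5: stable.

σ(ℰ) = { {}, {q}, {s}, {u}, {q, s}, {q, u}, {s, u}, {p, r, t}, {q, s, u}, {p, q, r, t}, {p, r, s, t}, {p, r, t, u}, {p, q, r, s, t}, {p, q, r, t, u}, {p, r, s, t, u}, X }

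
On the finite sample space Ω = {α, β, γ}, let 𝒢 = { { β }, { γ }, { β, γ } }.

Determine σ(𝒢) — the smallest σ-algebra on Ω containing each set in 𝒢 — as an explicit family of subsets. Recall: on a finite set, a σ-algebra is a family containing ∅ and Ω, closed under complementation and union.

Initial family (5 sets): { {  }, { β }, { γ }, { β, γ }, Ω }.
Round 1. New:
  { α }  = { β, γ }ᶜ
  { α, β }  = { γ }ᶜ
  { α, γ }  = { β }ᶜ
  [8 total]
Round 2: no new sets; the family is a σ-algebra.

σ(𝒢) = { {  }, { α }, { β }, { γ }, { α, β }, { α, γ }, { β, γ }, Ω }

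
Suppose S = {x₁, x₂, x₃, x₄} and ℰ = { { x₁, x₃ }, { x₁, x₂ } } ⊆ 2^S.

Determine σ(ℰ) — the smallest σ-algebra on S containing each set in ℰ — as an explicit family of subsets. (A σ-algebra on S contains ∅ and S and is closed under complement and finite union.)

Answer: σ(ℰ) = { ∅, { x₁ }, { x₂ }, { x₃ }, { x₄ }, { x₁, x₂ }, { x₁, x₃ }, { x₁, x₄ }, { x₂, x₃ }, { x₂, x₄ }, { x₃, x₄ }, { x₁, x₂, x₃ }, { x₁, x₂, x₄ }, { x₁, x₃, x₄ }, { x₂, x₃, x₄ }, S }

Trace:
Initial family (4 sets): { ∅, { x₁, x₂ }, { x₁, x₃ }, S }.
Pass 1 adds 3:
  { x₂, x₄ }  = complement { x₁, x₃ }
  { x₃, x₄ }  = complement { x₁, x₂ }
  { x₁, x₂, x₃ }  = { x₁, x₂ } ∪ { x₁, x₃ }
Pass 2: 4 new —
  { x₄ }  = complement { x₁, x₂, x₃ }
  { x₁, x₂, x₄ }  = { x₁, x₂ } ∪ { x₂, x₄ }
  { x₁, x₃, x₄ }  = { x₃, x₄ } ∪ { x₁, x₃ }
  { x₂, x₃, x₄ }  = { x₃, x₄ } ∪ { x₂, x₄ }
Pass 3: +3 →
  { x₁ }  = complement { x₂, x₃, x₄ }
  { x₂ }  = complement { x₁, x₃, x₄ }
  { x₃ }  = complement { x₁, x₂, x₄ }
Pass 4 (2 new):
  { x₁, x₄ }  = { x₄ } ∪ { x₁ }
  { x₂, x₃ }  = { x₃ } ∪ { x₂ }
Pass 5: no new sets; the family is a σ-algebra.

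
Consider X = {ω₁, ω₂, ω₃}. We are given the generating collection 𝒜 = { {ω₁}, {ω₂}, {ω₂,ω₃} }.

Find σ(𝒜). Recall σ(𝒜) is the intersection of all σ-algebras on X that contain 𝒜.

Answer: σ(𝒜) = { ∅, {ω₁}, {ω₂}, {ω₃}, {ω₁,ω₂}, {ω₁,ω₃}, {ω₂,ω₃}, X }

Derivation:
Initial family (5 sets): { ∅, {ω₁}, {ω₂}, {ω₂,ω₃}, X }.
Iteration 1: +2 →
  {ω₁,ω₂}  = {ω₂} ∪ {ω₁}
  {ω₁,ω₃}  = X∖{ω₂}
  |family| = 7
Iteration 2: +1 →
  {ω₃}  = X∖{ω₁,ω₂}
  |family| = 8
Iteration 3: already closed under ᶜ and ∪.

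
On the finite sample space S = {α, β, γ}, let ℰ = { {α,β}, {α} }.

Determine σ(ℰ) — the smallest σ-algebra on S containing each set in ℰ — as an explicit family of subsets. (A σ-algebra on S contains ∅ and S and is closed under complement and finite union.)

σ(ℰ) = { {}, {α}, {β}, {γ}, {α,β}, {α,γ}, {β,γ}, S }

Working:
Start: ℰ ∪ {∅, S} = { {}, {α}, {α,β}, S }.
Round 1 (2 new):
  {γ}  = {α,β}ᶜ
  {β,γ}  = {α}ᶜ
  |family| = 6
Round 2: 1 new —
  {α,γ}  = {γ} ∪ {α}
  |family| = 7
Round 3 adds 1:
  {β}  = {α,γ}ᶜ
  |family| = 8
Round 4: already closed under ᶜ and ∪.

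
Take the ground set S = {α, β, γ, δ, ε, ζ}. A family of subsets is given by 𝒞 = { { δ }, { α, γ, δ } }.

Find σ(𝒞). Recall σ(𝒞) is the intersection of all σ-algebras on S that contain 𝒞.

σ(𝒞) = { ∅, { δ }, { α, γ }, { α, γ, δ }, { β, ε, ζ }, { β, δ, ε, ζ }, { α, β, γ, ε, ζ }, S }

Trace:
Take S₀ = 𝒞 ∪ {∅, S} = { ∅, { δ }, { α, γ, δ }, S }.
Pass 1. New:
  { β, ε, ζ }  = S∖{ α, γ, δ }
  { α, β, γ, ε, ζ }  = S∖{ δ }
  |family| = 6
Pass 2: +1 →
  { β, δ, ε, ζ }  = { δ } ∪ { β, ε, ζ }
  |family| = 7
Pass 3 (1 new):
  { α, γ }  = S∖{ β, δ, ε, ζ }
  |family| = 8
After Pass 4 the family is unchanged; done.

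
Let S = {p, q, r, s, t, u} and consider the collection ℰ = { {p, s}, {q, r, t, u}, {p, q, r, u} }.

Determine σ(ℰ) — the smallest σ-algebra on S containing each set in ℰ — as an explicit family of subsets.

Initial family (5 sets): { {}, {p, s}, {p, q, r, u}, {q, r, t, u}, S }.
Iteration 1. New:
  {s, t}  = complement {p, q, r, u}
  {p, q, r, s, u}  = {p, s} ∪ {p, q, r, u}
  {p, q, r, t, u}  = {p, q, r, u} ∪ {q, r, t, u}
  [8 total]
Iteration 2: 4 new —
  {s}  = complement {p, q, r, t, u}
  {t}  = complement {p, q, r, s, u}
  {p, s, t}  = {s, t} ∪ {p, s}
  {q, r, s, t, u}  = {s, t} ∪ {q, r, t, u}
  [12 total]
Iteration 3 (2 new):
  {p}  = complement {q, r, s, t, u}
  {q, r, u}  = complement {p, s, t}
  [14 total]
Iteration 4 adds 2:
  {p, t}  = {p} ∪ {t}
  {q, r, s, u}  = {s} ∪ {q, r, u}
  [16 total]
Iteration 5: already closed under ᶜ and ∪.

σ(ℰ) = { {}, {p}, {s}, {t}, {p, s}, {p, t}, {s, t}, {p, s, t}, {q, r, u}, {p, q, r, u}, {q, r, s, u}, {q, r, t, u}, {p, q, r, s, u}, {p, q, r, t, u}, {q, r, s, t, u}, S }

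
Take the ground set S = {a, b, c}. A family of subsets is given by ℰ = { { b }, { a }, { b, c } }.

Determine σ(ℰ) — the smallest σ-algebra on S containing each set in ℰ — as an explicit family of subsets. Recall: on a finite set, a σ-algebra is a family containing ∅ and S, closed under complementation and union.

σ(ℰ) (8 sets): { ∅, { a }, { b }, { c }, { a, b }, { a, c }, { b, c }, S }

Check:
Begin from { ∅, { a }, { b }, { b, c }, S } (that is, ℰ plus ∅ and S).
Pass 1: 2 new —
  { a, b }  = { b } ∪ { a }
  { a, c }  = ᶜ of { b }
  |family| = 7
Pass 2: 1 new —
  { c }  = ᶜ of { a, b }
  |family| = 8
After Pass 3 the family is unchanged; done.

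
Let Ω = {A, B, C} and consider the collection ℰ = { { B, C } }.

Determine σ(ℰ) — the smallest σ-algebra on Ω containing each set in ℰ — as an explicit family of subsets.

Answer: σ(ℰ) = { {  }, { A }, { B, C }, Ω }

Check:
Take S₀ = ℰ ∪ {∅, Ω} = { {  }, { B, C }, Ω }.
Pass 1: 1 new —
  { A }  = complement { B, C }
  (now 4)
After Pass 2 the family is unchanged; done.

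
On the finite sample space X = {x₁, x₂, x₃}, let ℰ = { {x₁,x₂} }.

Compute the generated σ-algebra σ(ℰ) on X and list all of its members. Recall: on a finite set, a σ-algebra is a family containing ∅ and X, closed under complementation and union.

Initial family (3 sets): { {}, {x₁,x₂}, X }.
Round 1: +1 →
  {x₃}  = {x₁,x₂}ᶜ
  |family| = 4
Round 2: closed — nothing new.

Hence σ(ℰ) has 4 members: { {}, {x₃}, {x₁,x₂}, X }.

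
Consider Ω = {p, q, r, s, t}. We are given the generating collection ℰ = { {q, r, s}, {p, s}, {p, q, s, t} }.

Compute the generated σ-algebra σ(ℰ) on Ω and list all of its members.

Begin from { {}, {p, s}, {q, r, s}, {p, q, s, t}, Ω } (that is, ℰ plus ∅ and Ω).
Iteration 1 (4 new):
  {r}  = {p, q, s, t}ᶜ
  {p, t}  = {q, r, s}ᶜ
  {q, r, t}  = {p, s}ᶜ
  {p, q, r, s}  = {q, r, s} ∪ {p, s}
  |family| = 9
Iteration 2: +6 →
  {t}  = {p, q, r, s}ᶜ
  {p, r, s}  = {r} ∪ {p, s}
  {p, r, t}  = {r} ∪ {p, t}
  {p, s, t}  = {p, s} ∪ {p, t}
  {p, q, r, t}  = {q, r, t} ∪ {p, t}
  {q, r, s, t}  = {q, r, s} ∪ {q, r, t}
  |family| = 15
Iteration 3: +7 →
  {p}  = {q, r, s, t}ᶜ
  {s}  = {p, q, r, t}ᶜ
  {q, r}  = {p, s, t}ᶜ
  {q, s}  = {p, r, t}ᶜ
  {q, t}  = {p, r, s}ᶜ
  {r, t}  = {r} ∪ {t}
  {p, r, s, t}  = {p, s, t} ∪ {r}
  |family| = 22
Iteration 4 adds 9:
  {q}  = {p, r, s, t}ᶜ
  {p, r}  = {r} ∪ {p}
  {r, s}  = {r} ∪ {s}
  {s, t}  = {t} ∪ {s}
  {p, q, r}  = {q, r} ∪ {p}
  {p, q, s}  = {r, t}ᶜ
  {p, q, t}  = {q, t} ∪ {p, t}
  {q, s, t}  = {q, t} ∪ {q, s}
  {r, s, t}  = {r, t} ∪ {s}
  |family| = 31
Iteration 5: 1 new —
  {p, q}  = {r, s, t}ᶜ
  |family| = 32
Iteration 6: closed — nothing new.

Therefore σ(ℰ) = { {}, {p}, {q}, {r}, {s}, {t}, {p, q}, {p, r}, {p, s}, {p, t}, {q, r}, {q, s}, {q, t}, {r, s}, {r, t}, {s, t}, {p, q, r}, {p, q, s}, {p, q, t}, {p, r, s}, {p, r, t}, {p, s, t}, {q, r, s}, {q, r, t}, {q, s, t}, {r, s, t}, {p, q, r, s}, {p, q, r, t}, {p, q, s, t}, {p, r, s, t}, {q, r, s, t}, Ω } (|σ(ℰ)| = 32).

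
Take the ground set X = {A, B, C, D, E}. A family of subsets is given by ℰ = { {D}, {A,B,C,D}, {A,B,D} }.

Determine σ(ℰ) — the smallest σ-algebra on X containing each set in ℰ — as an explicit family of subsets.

Take S₀ = ℰ ∪ {∅, X} = { {}, {D}, {A,B,D}, {A,B,C,D}, X }.
Round 1: 3 new —
  {E}  = complement {A,B,C,D}
  {C,E}  = complement {A,B,D}
  {A,B,C,E}  = complement {D}
  (now 8)
Round 2 (3 new):
  {D,E}  = {D} ∪ {E}
  {C,D,E}  = {D} ∪ {C,E}
  {A,B,D,E}  = {A,B,D} ∪ {E}
  (now 11)
Round 3 (3 new):
  {C}  = complement {A,B,D,E}
  {A,B}  = complement {C,D,E}
  {A,B,C}  = complement {D,E}
  (now 14)
Round 4: +2 →
  {C,D}  = {C} ∪ {D}
  {A,B,E}  = {A,B} ∪ {E}
  (now 16)
Round 5: closed — nothing new.

|σ(ℰ)| = 16.  σ(ℰ) = { {}, {C}, {D}, {E}, {A,B}, {C,D}, {C,E}, {D,E}, {A,B,C}, {A,B,D}, {A,B,E}, {C,D,E}, {A,B,C,D}, {A,B,C,E}, {A,B,D,E}, X }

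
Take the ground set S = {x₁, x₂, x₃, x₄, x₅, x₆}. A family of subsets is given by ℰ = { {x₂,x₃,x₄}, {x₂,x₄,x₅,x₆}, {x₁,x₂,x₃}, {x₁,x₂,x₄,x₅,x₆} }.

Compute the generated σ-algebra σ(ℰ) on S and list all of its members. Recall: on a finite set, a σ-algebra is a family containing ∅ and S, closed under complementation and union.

Answer: σ(ℰ) = { {}, {x₁}, {x₂}, {x₃}, {x₄}, {x₁,x₂}, {x₁,x₃}, {x₁,x₄}, {x₂,x₃}, {x₂,x₄}, {x₃,x₄}, {x₅,x₆}, {x₁,x₂,x₃}, {x₁,x₂,x₄}, {x₁,x₃,x₄}, {x₁,x₅,x₆}, {x₂,x₃,x₄}, {x₂,x₅,x₆}, {x₃,x₅,x₆}, {x₄,x₅,x₆}, {x₁,x₂,x₃,x₄}, {x₁,x₂,x₅,x₆}, {x₁,x₃,x₅,x₆}, {x₁,x₄,x₅,x₆}, {x₂,x₃,x₅,x₆}, {x₂,x₄,x₅,x₆}, {x₃,x₄,x₅,x₆}, {x₁,x₂,x₃,x₅,x₆}, {x₁,x₂,x₄,x₅,x₆}, {x₁,x₃,x₄,x₅,x₆}, {x₂,x₃,x₄,x₅,x₆}, S }

Working:
Seed the family with ℰ together with ∅ and S: { {}, {x₁,x₂,x₃}, {x₂,x₃,x₄}, {x₂,x₄,x₅,x₆}, {x₁,x₂,x₄,x₅,x₆}, S }.
Round 1 adds 6:
  {x₃}  = complement {x₁,x₂,x₄,x₅,x₆}
  {x₁,x₃}  = complement {x₂,x₄,x₅,x₆}
  {x₁,x₅,x₆}  = complement {x₂,x₃,x₄}
  {x₄,x₅,x₆}  = complement {x₁,x₂,x₃}
  {x₁,x₂,x₃,x₄}  = {x₁,x₂,x₃} ∪ {x₂,x₃,x₄}
  {x₂,x₃,x₄,x₅,x₆}  = {x₂,x₄,x₅,x₆} ∪ {x₂,x₃,x₄}
Round 2 adds 7:
  {x₁}  = complement {x₂,x₃,x₄,x₅,x₆}
  {x₅,x₆}  = complement {x₁,x₂,x₃,x₄}
  {x₁,x₃,x₅,x₆}  = {x₃} ∪ {x₁,x₅,x₆}
  {x₁,x₄,x₅,x₆}  = {x₁,x₅,x₆} ∪ {x₄,x₅,x₆}
  {x₃,x₄,x₅,x₆}  = {x₃} ∪ {x₄,x₅,x₆}
  {x₁,x₂,x₃,x₅,x₆}  = {x₁,x₂,x₃} ∪ {x₁,x₅,x₆}
  {x₁,x₃,x₄,x₅,x₆}  = {x₁,x₃} ∪ {x₄,x₅,x₆}
Round 3: +6 →
  {x₂}  = complement {x₁,x₃,x₄,x₅,x₆}
  {x₄}  = complement {x₁,x₂,x₃,x₅,x₆}
  {x₁,x₂}  = complement {x₃,x₄,x₅,x₆}
  {x₂,x₃}  = complement {x₁,x₄,x₅,x₆}
  {x₂,x₄}  = complement {x₁,x₃,x₅,x₆}
  {x₃,x₅,x₆}  = {x₅,x₆} ∪ {x₃}
Round 4 (7 new):
  {x₁,x₄}  = {x₁} ∪ {x₄}
  {x₃,x₄}  = {x₃} ∪ {x₄}
  {x₁,x₂,x₄}  = complement {x₃,x₅,x₆}
  {x₁,x₃,x₄}  = {x₁,x₃} ∪ {x₄}
  {x₂,x₅,x₆}  = {x₅,x₆} ∪ {x₂}
  {x₁,x₂,x₅,x₆}  = {x₅,x₆} ∪ {x₁,x₂}
  {x₂,x₃,x₅,x₆}  = {x₅,x₆} ∪ {x₂,x₃}
Round 5: no new sets; the family is a σ-algebra.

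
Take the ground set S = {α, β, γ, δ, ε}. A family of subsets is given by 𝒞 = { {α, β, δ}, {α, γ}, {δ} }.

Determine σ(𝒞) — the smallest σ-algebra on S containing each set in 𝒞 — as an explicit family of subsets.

|σ(𝒞)| = 32.  σ(𝒞) = { {}, {α}, {β}, {γ}, {δ}, {ε}, {α, β}, {α, γ}, {α, δ}, {α, ε}, {β, γ}, {β, δ}, {β, ε}, {γ, δ}, {γ, ε}, {δ, ε}, {α, β, γ}, {α, β, δ}, {α, β, ε}, {α, γ, δ}, {α, γ, ε}, {α, δ, ε}, {β, γ, δ}, {β, γ, ε}, {β, δ, ε}, {γ, δ, ε}, {α, β, γ, δ}, {α, β, γ, ε}, {α, β, δ, ε}, {α, γ, δ, ε}, {β, γ, δ, ε}, S }

Check:
Seed the family with 𝒞 together with ∅ and S: { {}, {δ}, {α, γ}, {α, β, δ}, S }.
Pass 1 (5 new):
  {γ, ε}  = ᶜ of {α, β, δ}
  {α, γ, δ}  = {α, γ} ∪ {δ}
  {β, δ, ε}  = ᶜ of {α, γ}
  {α, β, γ, δ}  = {α, γ} ∪ {α, β, δ}
  {α, β, γ, ε}  = ᶜ of {δ}
Pass 2: +7 →
  {ε}  = ᶜ of {α, β, γ, δ}
  {β, ε}  = ᶜ of {α, γ, δ}
  {α, γ, ε}  = {α, γ} ∪ {γ, ε}
  {γ, δ, ε}  = {δ} ∪ {γ, ε}
  {α, β, δ, ε}  = {α, β, δ} ∪ {β, δ, ε}
  {α, γ, δ, ε}  = {α, γ, δ} ∪ {γ, ε}
  {β, γ, δ, ε}  = {γ, ε} ∪ {β, δ, ε}
Pass 3 adds 7:
  {α}  = ᶜ of {β, γ, δ, ε}
  {β}  = ᶜ of {α, γ, δ, ε}
  {γ}  = ᶜ of {α, β, δ, ε}
  {α, β}  = ᶜ of {γ, δ, ε}
  {β, δ}  = ᶜ of {α, γ, ε}
  {δ, ε}  = {δ} ∪ {ε}
  {β, γ, ε}  = {β, ε} ∪ {γ, ε}
Pass 4. New:
  {α, δ}  = ᶜ of {β, γ, ε}
  {α, ε}  = {ε} ∪ {α}
  {β, γ}  = {β} ∪ {γ}
  {γ, δ}  = {γ} ∪ {δ}
  {α, β, γ}  = ᶜ of {δ, ε}
  {α, β, ε}  = {β, ε} ∪ {α, β}
  {α, δ, ε}  = {δ, ε} ∪ {α}
  {β, γ, δ}  = {γ} ∪ {β, δ}
After Pass 5 the family is unchanged; done.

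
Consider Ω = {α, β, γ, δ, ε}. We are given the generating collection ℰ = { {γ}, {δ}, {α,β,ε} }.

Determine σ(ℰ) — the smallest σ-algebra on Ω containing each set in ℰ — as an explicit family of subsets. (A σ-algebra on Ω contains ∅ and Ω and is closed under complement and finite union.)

Start: ℰ ∪ {∅, Ω} = { ∅, {γ}, {δ}, {α,β,ε}, Ω }.
Iteration 1. New:
  {γ,δ}  = complement {α,β,ε}
  {α,β,γ,ε}  = complement {δ}
  {α,β,δ,ε}  = complement {γ}
  — 8 sets.
Iteration 2: closed — nothing new.

Therefore σ(ℰ) = { ∅, {γ}, {δ}, {γ,δ}, {α,β,ε}, {α,β,γ,ε}, {α,β,δ,ε}, Ω } (|σ(ℰ)| = 8).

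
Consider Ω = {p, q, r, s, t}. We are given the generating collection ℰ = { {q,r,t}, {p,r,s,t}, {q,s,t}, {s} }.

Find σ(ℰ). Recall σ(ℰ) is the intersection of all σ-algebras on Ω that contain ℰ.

Take S₀ = ℰ ∪ {∅, Ω} = { {}, {s}, {q,r,t}, {q,s,t}, {p,r,s,t}, Ω }.
Iteration 1: +5 →
  {q}  = complement {p,r,s,t}
  {p,r}  = complement {q,s,t}
  {p,s}  = complement {q,r,t}
  {p,q,r,t}  = complement {s}
  {q,r,s,t}  = {q,r,t} ∪ {s}
  (now 11)
Iteration 2 (6 new):
  {p}  = complement {q,r,s,t}
  {q,s}  = {q} ∪ {s}
  {p,q,r}  = {q} ∪ {p,r}
  {p,q,s}  = {q} ∪ {p,s}
  {p,r,s}  = {p,s} ∪ {p,r}
  {p,q,s,t}  = {p,s} ∪ {q,s,t}
  (now 17)
Iteration 3. New:
  {r}  = complement {p,q,s,t}
  {p,q}  = {q} ∪ {p}
  {q,t}  = complement {p,r,s}
  {r,t}  = complement {p,q,s}
  {s,t}  = complement {p,q,r}
  {p,r,t}  = complement {q,s}
  {p,q,r,s}  = {p,r,s} ∪ {p,q,r}
  (now 24)
Iteration 4 adds 7:
  {t}  = complement {p,q,r,s}
  {q,r}  = {q} ∪ {r}
  {r,s}  = {r} ∪ {s}
  {p,q,t}  = {q,t} ∪ {p,q}
  {p,s,t}  = {s,t} ∪ {p,s}
  {q,r,s}  = {r} ∪ {q,s}
  {r,s,t}  = complement {p,q}
  (now 31)
Iteration 5: +1 →
  {p,t}  = complement {q,r,s}
  (now 32)
Iteration 6: no new sets; the family is a σ-algebra.

Therefore σ(ℰ) = { {}, {p}, {q}, {r}, {s}, {t}, {p,q}, {p,r}, {p,s}, {p,t}, {q,r}, {q,s}, {q,t}, {r,s}, {r,t}, {s,t}, {p,q,r}, {p,q,s}, {p,q,t}, {p,r,s}, {p,r,t}, {p,s,t}, {q,r,s}, {q,r,t}, {q,s,t}, {r,s,t}, {p,q,r,s}, {p,q,r,t}, {p,q,s,t}, {p,r,s,t}, {q,r,s,t}, Ω } (|σ(ℰ)| = 32).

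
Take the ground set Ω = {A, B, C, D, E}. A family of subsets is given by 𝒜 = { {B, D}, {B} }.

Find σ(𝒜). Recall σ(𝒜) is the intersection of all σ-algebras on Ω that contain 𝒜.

σ(𝒜) = { ∅, {B}, {D}, {B, D}, {A, C, E}, {A, B, C, E}, {A, C, D, E}, Ω }

Trace:
Start: 𝒜 ∪ {∅, Ω} = { ∅, {B}, {B, D}, Ω }.
Step 1. New:
  {A, C, E}  = ᶜ of {B, D}
  {A, C, D, E}  = ᶜ of {B}
Step 2: +1 →
  {A, B, C, E}  = {A, C, E} ∪ {B}
Step 3 (1 new):
  {D}  = ᶜ of {A, B, C, E}
After Step 4 the family is unchanged; done.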